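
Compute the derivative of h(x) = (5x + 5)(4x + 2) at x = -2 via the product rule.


Let u(x) = 5x + 5 and v(x) = 4x + 2
u'(x) = 5
v'(x) = 4
Product rule: h'(x) = u'(x)*v(x) + u(x)*v'(x)
= 5 * (4x + 2) + (5x + 5) * 4
At x = -2:
u(-2) = 5 * (-2) + 5 = -5
v(-2) = 4 * (-2) + 2 = -6
h'(-2) = 5 * (-6) + (-5) * 4
= -30 - 20
= -50

-50


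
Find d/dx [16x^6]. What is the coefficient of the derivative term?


We apply the power rule: d/dx [ax^n] = a*n * x^(n-1)
d/dx [16x^6]
= 16 * 6 * x^(6-1)
= 96x^5
The coefficient is 96

96


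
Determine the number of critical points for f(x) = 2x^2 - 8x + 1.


Find where f'(x) = 0:
f'(x) = 4x - 8
Set f'(x) = 0:
4x - 8 = 0
x = 8 / 4 = 2
This is a linear equation in x, so there is exactly one solution.
Number of critical points: 1

1


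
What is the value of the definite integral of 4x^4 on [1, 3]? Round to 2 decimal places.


Find the antiderivative of 4x^4:
F(x) = 4/5 * x^5
Apply the Fundamental Theorem of Calculus:
F(3) - F(1)
= 4/5 * 3^5 - 4/5 * 1^5
= 4/5 * (243 - 1)
= 4/5 * 242
= 968/5 = 193.60

193.60


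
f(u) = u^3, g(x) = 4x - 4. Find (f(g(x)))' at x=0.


Using the chain rule: (f(g(x)))' = f'(g(x)) * g'(x)
First, find g(0):
g(0) = 4 * 0 - 4 = -4
Next, f'(u) = 3u^2
And g'(x) = 4
So f'(g(0)) * g'(0)
= 3 * (-4)^2 * 4
= 3 * 16 * 4
= 192

192


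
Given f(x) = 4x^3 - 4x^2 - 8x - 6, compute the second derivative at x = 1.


First derivative:
f'(x) = 12x^2 - 8x - 8
Second derivative:
f''(x) = 24x - 8
Substitute x = 1:
f''(1) = 24 * 1 - 8
= 24 - 8
= 16

16


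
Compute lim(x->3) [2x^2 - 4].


Since polynomials are continuous, we use direct substitution.
lim(x->3) of 2x^2 - 4
= 2 * 3^2 + 0 * 3 - 4
= 18 + 0 - 4
= 14

14


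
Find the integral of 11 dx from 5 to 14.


The integral of a constant k over [a, b] equals k * (b - a).
integral from 5 to 14 of 11 dx
= 11 * (14 - 5)
= 11 * 9
= 99

99


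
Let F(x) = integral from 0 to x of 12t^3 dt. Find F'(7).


By the Fundamental Theorem of Calculus (Part 1):
If F(x) = integral from 0 to x of f(t) dt, then F'(x) = f(x)
Here f(t) = 12t^3
So F'(x) = 12x^3
Evaluate at x = 7:
F'(7) = 12 * 7^3
= 12 * 343
= 4116

4116


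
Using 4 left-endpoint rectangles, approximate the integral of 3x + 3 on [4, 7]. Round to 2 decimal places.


Left Riemann sum uses left endpoints of each subinterval.
Interval: [4, 7], n = 4
dx = (7 - 4) / 4 = 3/4
Left endpoints: [4, 19/4, 11/2, 25/4]
f values: [15, 69/4, 39/2, 87/4]
Sum = dx * (sum of f values)
= 3/4 * 147/2
= 441/8 ≈ 55.13

55.13


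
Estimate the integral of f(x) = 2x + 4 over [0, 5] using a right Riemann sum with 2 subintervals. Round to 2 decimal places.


Right Riemann sum uses right endpoints of each subinterval.
Interval: [0, 5], n = 2
dx = (5 - 0) / 2 = 5/2
Right endpoints: [5/2, 5]
f values: [9, 14]
Sum = dx * (sum of f values)
= 5/2 * 23
= 115/2 = 57.50

57.50


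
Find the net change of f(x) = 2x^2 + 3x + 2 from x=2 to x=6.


Net change = f(b) - f(a)
f(x) = 2x^2 + 3x + 2
Compute f(6):
f(6) = 2 * 6^2 + 3 * 6 + 2
= 72 + 18 + 2
= 92
Compute f(2):
f(2) = 2 * 2^2 + 3 * 2 + 2
= 8 + 6 + 2
= 16
Net change = 92 - 16 = 76

76


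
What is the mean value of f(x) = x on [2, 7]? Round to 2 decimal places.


Average value = 1/(b-a) * integral from a to b of f(x) dx
First compute the integral of x:
F(x) = (1/2)x^2
F(7) = 1/2 * 49 + 0 * 7 = 49/2
F(2) = 1/2 * 4 + 0 * 2 = 2
Integral = 49/2 - 2 = 45/2
Average = (45/2) / (7 - 2) = (45/2) / 5
= 9/2 = 4.50

4.50


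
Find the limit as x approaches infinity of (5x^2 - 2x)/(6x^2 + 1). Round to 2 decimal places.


For limits at infinity with equal-degree polynomials,
we compare leading coefficients.
Numerator leading term: 5x^2
Denominator leading term: 6x^2
Divide both by x^2:
lim = (5 - 2/x) / (6 + 1/x^2)
As x -> infinity, the 1/x and 1/x^2 terms vanish:
= 5/6 ≈ 0.83

0.83


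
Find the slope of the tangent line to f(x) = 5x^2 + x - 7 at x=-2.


The slope of the tangent line equals f'(x) at the point.
f(x) = 5x^2 + x - 7
f'(x) = 10x + 1
At x = -2:
f'(-2) = 10 * (-2) + 1
= -20 + 1
= -19

-19


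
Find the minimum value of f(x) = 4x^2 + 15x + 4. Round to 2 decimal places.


For a quadratic f(x) = ax^2 + bx + c with a > 0, the minimum is at the vertex.
Vertex x-coordinate: x = -b/(2a)
x = -(15) / (2 * 4)
x = -15/8
Substitute back to find the minimum value:
f(-15/8) = 4 * (-15/8)^2 + 15 * (-15/8) + 4
= 225/16 - 225/8 + 4
= -161/16 ≈ -10.06

-10.06


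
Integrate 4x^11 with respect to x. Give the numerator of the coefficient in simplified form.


Apply the power rule for integration:
integral of ax^n dx = a/(n+1) * x^(n+1) + C
integral of 4x^11 dx
= 4/12 * x^12 + C
= 1/3 * x^12 + C
The coefficient in lowest terms is 1/3, and its numerator is 1

1


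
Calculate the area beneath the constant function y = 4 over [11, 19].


The area under a constant function y = 4 is a rectangle.
Width = 19 - 11 = 8
Height = 4
Area = width * height
= 8 * 4
= 32

32


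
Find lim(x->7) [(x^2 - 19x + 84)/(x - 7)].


Direct substitution gives 0/0, so we factor the numerator.
Factor: (x^2 - 19x + 84) = (x - 7)(x - 12)
Cancel the common factor (x - 7):
(x^2 - 19x + 84)/(x - 7) = (x - 12)
Now substitute x = 7:
= (7) - (12) = -5

-5


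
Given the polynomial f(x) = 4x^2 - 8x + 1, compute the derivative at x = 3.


Differentiate term by term using power and sum rules:
f(x) = 4x^2 - 8x + 1
f'(x) = 8x - 8
Substitute x = 3:
f'(3) = 8 * 3 - 8
= 24 - 8
= 16

16


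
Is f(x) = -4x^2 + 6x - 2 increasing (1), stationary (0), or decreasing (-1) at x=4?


Compute f'(x) to determine behavior:
f'(x) = -8x + 6
f'(4) = -8 * 4 + 6
= -32 + 6
= -26
Since f'(4) < 0, the function is decreasing (-1)

-1


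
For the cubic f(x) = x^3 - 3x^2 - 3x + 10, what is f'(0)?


Differentiate f(x) = x^3 - 3x^2 - 3x + 10 term by term:
f'(x) = 3x^2 - 6x - 3
Substitute x = 0:
f'(0) = 3 * 0^2 - 6 * 0 - 3
= 0 + 0 - 3
= -3

-3


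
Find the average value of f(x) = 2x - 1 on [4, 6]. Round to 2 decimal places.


Average value = 1/(b-a) * integral from a to b of f(x) dx
First compute the integral of 2x - 1:
F(x) = x^2 - x
F(6) = 1 * 36 - 1 * 6 = 30
F(4) = 1 * 16 - 1 * 4 = 12
Integral = 30 - 12 = 18
Average = 18 / (6 - 4) = 18 / 2
= 9 = 9.00

9.00


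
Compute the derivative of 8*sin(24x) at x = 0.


Apply the chain rule to differentiate 8*sin(24x):
d/dx [8*sin(24x)]
= 8 * cos(24x) * d/dx(24x)
= 8 * 24 * cos(24x)
= 192 * cos(24x)
Evaluate at x = 0:
= 192 * cos(0)
= 192 * 1
= 192

192


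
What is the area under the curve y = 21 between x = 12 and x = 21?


The area under a constant function y = 21 is a rectangle.
Width = 21 - 12 = 9
Height = 21
Area = width * height
= 9 * 21
= 189

189


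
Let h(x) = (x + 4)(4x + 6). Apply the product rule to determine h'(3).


Let u(x) = x + 4 and v(x) = 4x + 6
u'(x) = 1
v'(x) = 4
Product rule: h'(x) = u'(x)*v(x) + u(x)*v'(x)
= 1 * (4x + 6) + (x + 4) * 4
At x = 3:
u(3) = 1 * 3 + 4 = 7
v(3) = 4 * 3 + 6 = 18
h'(3) = 1 * 18 + 7 * 4
= 18 + 28
= 46

46


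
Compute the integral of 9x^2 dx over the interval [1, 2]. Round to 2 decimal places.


Find the antiderivative of 9x^2:
F(x) = 9/3 * x^3
Apply the Fundamental Theorem of Calculus:
F(2) - F(1)
= 9/3 * 2^3 - 9/3 * 1^3
= 9/3 * (8 - 1)
= 9/3 * 7
= 21 = 21.00

21.00


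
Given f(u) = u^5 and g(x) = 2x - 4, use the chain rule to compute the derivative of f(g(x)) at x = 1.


Using the chain rule: (f(g(x)))' = f'(g(x)) * g'(x)
First, find g(1):
g(1) = 2 * 1 - 4 = -2
Next, f'(u) = 5u^4
And g'(x) = 2
So f'(g(1)) * g'(1)
= 5 * (-2)^4 * 2
= 5 * 16 * 2
= 160

160


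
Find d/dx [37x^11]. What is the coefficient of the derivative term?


We apply the power rule: d/dx [ax^n] = a*n * x^(n-1)
d/dx [37x^11]
= 37 * 11 * x^(11-1)
= 407x^10
The coefficient is 407

407


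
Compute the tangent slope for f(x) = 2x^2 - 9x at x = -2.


The slope of the tangent line equals f'(x) at the point.
f(x) = 2x^2 - 9x
f'(x) = 4x - 9
At x = -2:
f'(-2) = 4 * (-2) - 9
= -8 - 9
= -17

-17


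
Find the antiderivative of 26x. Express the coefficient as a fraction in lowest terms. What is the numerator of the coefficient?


Apply the power rule for integration:
integral of ax^n dx = a/(n+1) * x^(n+1) + C
integral of 26x dx
= 26/2 * x^2 + C
= 13 * x^2 + C
The coefficient in lowest terms is 13 = 13/1, so its numerator is 13

13


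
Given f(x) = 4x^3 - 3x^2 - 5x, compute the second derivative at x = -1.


First derivative:
f'(x) = 12x^2 - 6x - 5
Second derivative:
f''(x) = 24x - 6
Substitute x = -1:
f''(-1) = 24 * (-1) - 6
= -24 - 6
= -30

-30


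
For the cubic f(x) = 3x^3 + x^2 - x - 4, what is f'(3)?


Differentiate f(x) = 3x^3 + x^2 - x - 4 term by term:
f'(x) = 9x^2 + 2x - 1
Substitute x = 3:
f'(3) = 9 * 3^2 + 2 * 3 - 1
= 81 + 6 - 1
= 86

86


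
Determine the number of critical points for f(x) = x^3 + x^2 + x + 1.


Find where f'(x) = 0:
f(x) = x^3 + x^2 + x + 1
f'(x) = 3x^2 + 2x + 1
This is a quadratic in x. Use the discriminant to count real roots.
Discriminant = (2)^2 - 4 * 3 * 1
= 4 - 12
= -8
Since discriminant < 0, f'(x) = 0 has no real solutions.
Number of critical points: 0

0


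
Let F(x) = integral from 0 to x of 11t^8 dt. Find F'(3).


By the Fundamental Theorem of Calculus (Part 1):
If F(x) = integral from 0 to x of f(t) dt, then F'(x) = f(x)
Here f(t) = 11t^8
So F'(x) = 11x^8
Evaluate at x = 3:
F'(3) = 11 * 3^8
= 11 * 6561
= 72171

72171


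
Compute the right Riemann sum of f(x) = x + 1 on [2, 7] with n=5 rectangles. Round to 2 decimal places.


Right Riemann sum uses right endpoints of each subinterval.
Interval: [2, 7], n = 5
dx = (7 - 2) / 5 = 1
Right endpoints: [3, 4, 5, 6, 7]
f values: [4, 5, 6, 7, 8]
Sum = dx * (sum of f values)
= 1 * 30
= 30 = 30.00

30.00


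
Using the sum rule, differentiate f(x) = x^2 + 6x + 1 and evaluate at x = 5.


Differentiate term by term using power and sum rules:
f(x) = x^2 + 6x + 1
f'(x) = 2x + 6
Substitute x = 5:
f'(5) = 2 * 5 + 6
= 10 + 6
= 16

16


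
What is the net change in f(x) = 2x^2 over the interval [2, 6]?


Net change = f(b) - f(a)
f(x) = 2x^2
Compute f(6):
f(6) = 2 * 6^2 + 0 * 6 + 0
= 72 + 0 + 0
= 72
Compute f(2):
f(2) = 2 * 2^2 + 0 * 2 + 0
= 8 + 0 + 0
= 8
Net change = 72 - 8 = 64

64


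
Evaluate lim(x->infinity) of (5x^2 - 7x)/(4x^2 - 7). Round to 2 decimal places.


For limits at infinity with equal-degree polynomials,
we compare leading coefficients.
Numerator leading term: 5x^2
Denominator leading term: 4x^2
Divide both by x^2:
lim = (5 - 7/x) / (4 - 7/x^2)
As x -> infinity, the 1/x and 1/x^2 terms vanish:
= 5/4 = 1.25

1.25


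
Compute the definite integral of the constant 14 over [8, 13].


The integral of a constant k over [a, b] equals k * (b - a).
integral from 8 to 13 of 14 dx
= 14 * (13 - 8)
= 14 * 5
= 70

70


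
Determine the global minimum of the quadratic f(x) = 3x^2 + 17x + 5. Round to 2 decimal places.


For a quadratic f(x) = ax^2 + bx + c with a > 0, the minimum is at the vertex.
Vertex x-coordinate: x = -b/(2a)
x = -(17) / (2 * 3)
x = -17/6
Substitute back to find the minimum value:
f(-17/6) = 3 * (-17/6)^2 + 17 * (-17/6) + 5
= 289/12 - 289/6 + 5
= -229/12 ≈ -19.08

-19.08


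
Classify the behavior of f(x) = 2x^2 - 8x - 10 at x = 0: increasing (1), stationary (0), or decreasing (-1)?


Compute f'(x) to determine behavior:
f'(x) = 4x - 8
f'(0) = 4 * 0 - 8
= 0 - 8
= -8
Since f'(0) < 0, the function is decreasing (-1)

-1


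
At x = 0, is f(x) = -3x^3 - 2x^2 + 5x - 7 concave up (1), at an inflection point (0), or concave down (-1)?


Concavity is determined by the sign of f''(x).
f(x) = -3x^3 - 2x^2 + 5x - 7
f'(x) = -9x^2 - 4x + 5
f''(x) = -18x - 4
f''(0) = -18 * 0 - 4
= 0 - 4
= -4
Since f''(0) < 0, the function is concave down (-1)

-1


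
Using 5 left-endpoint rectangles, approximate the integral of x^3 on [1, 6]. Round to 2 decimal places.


Left Riemann sum uses left endpoints of each subinterval.
Interval: [1, 6], n = 5
dx = (6 - 1) / 5 = 1
Left endpoints: [1, 2, 3, 4, 5]
f values: [1, 8, 27, 64, 125]
Sum = dx * (sum of f values)
= 1 * 225
= 225 = 225.00

225.00


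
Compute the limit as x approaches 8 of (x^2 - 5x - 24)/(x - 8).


Direct substitution gives 0/0, so we factor the numerator.
Factor: (x^2 - 5x - 24) = (x - 8)(x + 3)
Cancel the common factor (x - 8):
(x^2 - 5x - 24)/(x - 8) = (x + 3)
Now substitute x = 8:
= (8) - (-3) = 11

11


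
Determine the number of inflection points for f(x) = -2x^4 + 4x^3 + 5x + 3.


Inflection points occur where f''(x) = 0 and concavity changes.
f(x) = -2x^4 + 4x^3 + 5x + 3
f'(x) = -8x^3 + 12x^2 + 5
f''(x) = -24x^2 + 24x
This is a quadratic in x. Use the discriminant to count real roots.
Discriminant = (24)^2 - 4 * (-24) * 0
= 576 - 0
= 576
Since discriminant > 0, f''(x) = 0 has 2 distinct real solutions.
A quadratic with two distinct real roots changes sign at each root, so concavity changes at both.
Number of inflection points: 2

2


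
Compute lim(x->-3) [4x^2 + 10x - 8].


Since polynomials are continuous, we use direct substitution.
lim(x->-3) of 4x^2 + 10x - 8
= 4 * (-3)^2 + 10 * (-3) - 8
= 36 - 30 - 8
= -2

-2


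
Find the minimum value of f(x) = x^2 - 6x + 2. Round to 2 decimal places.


For a quadratic f(x) = ax^2 + bx + c with a > 0, the minimum is at the vertex.
Vertex x-coordinate: x = -b/(2a)
x = -(-6) / (2 * 1)
x = 6/2 = 3
Substitute back to find the minimum value:
f(3) = 1 * 3^2 - 6 * 3 + 2
= 9 - 18 + 2
= -7 = -7.00

-7.00


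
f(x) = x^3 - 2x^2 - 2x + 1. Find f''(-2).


First derivative:
f'(x) = 3x^2 - 4x - 2
Second derivative:
f''(x) = 6x - 4
Substitute x = -2:
f''(-2) = 6 * (-2) - 4
= -12 - 4
= -16

-16


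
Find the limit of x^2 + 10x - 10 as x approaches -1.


Since polynomials are continuous, we use direct substitution.
lim(x->-1) of x^2 + 10x - 10
= 1 * (-1)^2 + 10 * (-1) - 10
= 1 - 10 - 10
= -19

-19


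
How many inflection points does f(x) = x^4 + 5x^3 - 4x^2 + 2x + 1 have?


Inflection points occur where f''(x) = 0 and concavity changes.
f(x) = x^4 + 5x^3 - 4x^2 + 2x + 1
f'(x) = 4x^3 + 15x^2 - 8x + 2
f''(x) = 12x^2 + 30x - 8
This is a quadratic in x. Use the discriminant to count real roots.
Discriminant = (30)^2 - 4 * 12 * (-8)
= 900 - (-384)
= 1284
Since discriminant > 0, f''(x) = 0 has 2 distinct real solutions.
A quadratic with two distinct real roots changes sign at each root, so concavity changes at both.
Number of inflection points: 2

2


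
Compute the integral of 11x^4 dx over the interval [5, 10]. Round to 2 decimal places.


Find the antiderivative of 11x^4:
F(x) = 11/5 * x^5
Apply the Fundamental Theorem of Calculus:
F(10) - F(5)
= 11/5 * 10^5 - 11/5 * 5^5
= 11/5 * (100000 - 3125)
= 11/5 * 96875
= 213125 = 213125.00

213125.00


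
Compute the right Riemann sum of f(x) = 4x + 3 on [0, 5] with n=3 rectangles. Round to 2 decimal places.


Right Riemann sum uses right endpoints of each subinterval.
Interval: [0, 5], n = 3
dx = (5 - 0) / 3 = 5/3
Right endpoints: [5/3, 10/3, 5]
f values: [29/3, 49/3, 23]
Sum = dx * (sum of f values)
= 5/3 * 49
= 245/3 ≈ 81.67

81.67


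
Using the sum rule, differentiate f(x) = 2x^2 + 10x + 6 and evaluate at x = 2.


Differentiate term by term using power and sum rules:
f(x) = 2x^2 + 10x + 6
f'(x) = 4x + 10
Substitute x = 2:
f'(2) = 4 * 2 + 10
= 8 + 10
= 18

18


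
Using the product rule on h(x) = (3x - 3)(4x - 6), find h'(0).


Let u(x) = 3x - 3 and v(x) = 4x - 6
u'(x) = 3
v'(x) = 4
Product rule: h'(x) = u'(x)*v(x) + u(x)*v'(x)
= 3 * (4x - 6) + (3x - 3) * 4
At x = 0:
u(0) = 3 * 0 - 3 = -3
v(0) = 4 * 0 - 6 = -6
h'(0) = 3 * (-6) + (-3) * 4
= -18 - 12
= -30

-30


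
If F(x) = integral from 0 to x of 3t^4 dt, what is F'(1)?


By the Fundamental Theorem of Calculus (Part 1):
If F(x) = integral from 0 to x of f(t) dt, then F'(x) = f(x)
Here f(t) = 3t^4
So F'(x) = 3x^4
Evaluate at x = 1:
F'(1) = 3 * 1^4
= 3 * 1
= 3

3


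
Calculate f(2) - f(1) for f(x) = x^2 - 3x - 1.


Net change = f(b) - f(a)
f(x) = x^2 - 3x - 1
Compute f(2):
f(2) = 1 * 2^2 - 3 * 2 - 1
= 4 - 6 - 1
= -3
Compute f(1):
f(1) = 1 * 1^2 - 3 * 1 - 1
= 1 - 3 - 1
= -3
Net change = -3 - (-3) = 0

0


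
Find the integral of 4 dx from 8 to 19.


The integral of a constant k over [a, b] equals k * (b - a).
integral from 8 to 19 of 4 dx
= 4 * (19 - 8)
= 4 * 11
= 44

44


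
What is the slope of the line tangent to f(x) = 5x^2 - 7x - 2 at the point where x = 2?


The slope of the tangent line equals f'(x) at the point.
f(x) = 5x^2 - 7x - 2
f'(x) = 10x - 7
At x = 2:
f'(2) = 10 * 2 - 7
= 20 - 7
= 13

13


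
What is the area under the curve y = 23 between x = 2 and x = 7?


The area under a constant function y = 23 is a rectangle.
Width = 7 - 2 = 5
Height = 23
Area = width * height
= 5 * 23
= 115

115


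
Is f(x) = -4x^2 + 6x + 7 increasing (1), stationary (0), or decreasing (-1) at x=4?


Compute f'(x) to determine behavior:
f'(x) = -8x + 6
f'(4) = -8 * 4 + 6
= -32 + 6
= -26
Since f'(4) < 0, the function is decreasing (-1)

-1


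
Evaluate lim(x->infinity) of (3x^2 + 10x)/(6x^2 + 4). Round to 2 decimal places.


For limits at infinity with equal-degree polynomials,
we compare leading coefficients.
Numerator leading term: 3x^2
Denominator leading term: 6x^2
Divide both by x^2:
lim = (3 + 10/x) / (6 + 4/x^2)
As x -> infinity, the 1/x and 1/x^2 terms vanish:
= 3/6 = 1/2 = 0.50

0.50


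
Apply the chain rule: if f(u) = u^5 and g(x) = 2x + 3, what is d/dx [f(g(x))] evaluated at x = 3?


Using the chain rule: (f(g(x)))' = f'(g(x)) * g'(x)
First, find g(3):
g(3) = 2 * 3 + 3 = 9
Next, f'(u) = 5u^4
And g'(x) = 2
So f'(g(3)) * g'(3)
= 5 * 9^4 * 2
= 5 * 6561 * 2
= 65610

65610


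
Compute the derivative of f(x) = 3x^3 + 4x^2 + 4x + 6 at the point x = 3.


Differentiate f(x) = 3x^3 + 4x^2 + 4x + 6 term by term:
f'(x) = 9x^2 + 8x + 4
Substitute x = 3:
f'(3) = 9 * 3^2 + 8 * 3 + 4
= 81 + 24 + 4
= 109

109


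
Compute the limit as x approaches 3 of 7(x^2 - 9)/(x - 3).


Direct substitution gives 0/0, so we factor the numerator.
Factor: 7(x^2 - 9) = 7 * (x - 3)(x + 3)
Cancel the common factor (x - 3):
7(x^2 - 9)/(x - 3) = 7 * (x + 3)
Now substitute x = 3:
= 7 * (3 + 3) = 42

42


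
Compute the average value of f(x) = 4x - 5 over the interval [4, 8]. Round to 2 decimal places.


Average value = 1/(b-a) * integral from a to b of f(x) dx
First compute the integral of 4x - 5:
F(x) = 2x^2 - 5x
F(8) = 2 * 64 - 5 * 8 = 88
F(4) = 2 * 16 - 5 * 4 = 12
Integral = 88 - 12 = 76
Average = 76 / (8 - 4) = 76 / 4
= 19 = 19.00

19.00


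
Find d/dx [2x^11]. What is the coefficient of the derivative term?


We apply the power rule: d/dx [ax^n] = a*n * x^(n-1)
d/dx [2x^11]
= 2 * 11 * x^(11-1)
= 22x^10
The coefficient is 22

22


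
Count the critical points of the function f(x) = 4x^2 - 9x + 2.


Find where f'(x) = 0:
f'(x) = 8x - 9
Set f'(x) = 0:
8x - 9 = 0
x = 9 / 8 = 9/8
This is a linear equation in x, so there is exactly one solution.
Number of critical points: 1

1


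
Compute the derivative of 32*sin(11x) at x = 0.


Apply the chain rule to differentiate 32*sin(11x):
d/dx [32*sin(11x)]
= 32 * cos(11x) * d/dx(11x)
= 32 * 11 * cos(11x)
= 352 * cos(11x)
Evaluate at x = 0:
= 352 * cos(0)
= 352 * 1
= 352

352


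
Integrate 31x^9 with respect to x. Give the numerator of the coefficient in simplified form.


Apply the power rule for integration:
integral of ax^n dx = a/(n+1) * x^(n+1) + C
integral of 31x^9 dx
= 31/10 * x^10 + C
The coefficient in lowest terms is 31/10, and its numerator is 31

31


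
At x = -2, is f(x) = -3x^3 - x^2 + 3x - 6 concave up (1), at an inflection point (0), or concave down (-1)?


Concavity is determined by the sign of f''(x).
f(x) = -3x^3 - x^2 + 3x - 6
f'(x) = -9x^2 - 2x + 3
f''(x) = -18x - 2
f''(-2) = -18 * (-2) - 2
= 36 - 2
= 34
Since f''(-2) > 0, the function is concave up (1)

1


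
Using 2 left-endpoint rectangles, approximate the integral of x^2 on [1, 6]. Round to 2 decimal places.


Left Riemann sum uses left endpoints of each subinterval.
Interval: [1, 6], n = 2
dx = (6 - 1) / 2 = 5/2
Left endpoints: [1, 7/2]
f values: [1, 49/4]
Sum = dx * (sum of f values)
= 5/2 * 53/4
= 265/8 ≈ 33.13

33.13


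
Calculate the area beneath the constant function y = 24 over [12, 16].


The area under a constant function y = 24 is a rectangle.
Width = 16 - 12 = 4
Height = 24
Area = width * height
= 4 * 24
= 96

96


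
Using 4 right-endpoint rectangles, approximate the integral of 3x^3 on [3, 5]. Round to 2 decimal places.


Right Riemann sum uses right endpoints of each subinterval.
Interval: [3, 5], n = 4
dx = (5 - 3) / 4 = 1/2
Right endpoints: [7/2, 4, 9/2, 5]
f values: [1029/8, 192, 2187/8, 375]
Sum = dx * (sum of f values)
= 1/2 * 969
= 969/2 = 484.50

484.50


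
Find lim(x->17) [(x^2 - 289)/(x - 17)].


Direct substitution gives 0/0, so we factor the numerator.
Factor: (x^2 - 289) = (x - 17)(x + 17)
Cancel the common factor (x - 17):
(x^2 - 289)/(x - 17) = (x + 17)
Now substitute x = 17:
= (17 + 17) = 34

34


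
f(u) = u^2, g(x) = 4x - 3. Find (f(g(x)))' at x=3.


Using the chain rule: (f(g(x)))' = f'(g(x)) * g'(x)
First, find g(3):
g(3) = 4 * 3 - 3 = 9
Next, f'(u) = 2u
And g'(x) = 4
So f'(g(3)) * g'(3)
= 2 * 9 * 4
= 72

72


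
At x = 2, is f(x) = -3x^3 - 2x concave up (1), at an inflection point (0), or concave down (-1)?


Concavity is determined by the sign of f''(x).
f(x) = -3x^3 - 2x
f'(x) = -9x^2 - 2
f''(x) = -18x
f''(2) = -18 * 2 + 0
= -36 + 0
= -36
Since f''(2) < 0, the function is concave down (-1)

-1


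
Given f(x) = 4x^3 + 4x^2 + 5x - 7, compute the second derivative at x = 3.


First derivative:
f'(x) = 12x^2 + 8x + 5
Second derivative:
f''(x) = 24x + 8
Substitute x = 3:
f''(3) = 24 * 3 + 8
= 72 + 8
= 80

80


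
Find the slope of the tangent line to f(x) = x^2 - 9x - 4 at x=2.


The slope of the tangent line equals f'(x) at the point.
f(x) = x^2 - 9x - 4
f'(x) = 2x - 9
At x = 2:
f'(2) = 2 * 2 - 9
= 4 - 9
= -5

-5


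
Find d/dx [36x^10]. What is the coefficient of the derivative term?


We apply the power rule: d/dx [ax^n] = a*n * x^(n-1)
d/dx [36x^10]
= 36 * 10 * x^(10-1)
= 360x^9
The coefficient is 360

360


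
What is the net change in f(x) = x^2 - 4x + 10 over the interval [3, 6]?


Net change = f(b) - f(a)
f(x) = x^2 - 4x + 10
Compute f(6):
f(6) = 1 * 6^2 - 4 * 6 + 10
= 36 - 24 + 10
= 22
Compute f(3):
f(3) = 1 * 3^2 - 4 * 3 + 10
= 9 - 12 + 10
= 7
Net change = 22 - 7 = 15

15


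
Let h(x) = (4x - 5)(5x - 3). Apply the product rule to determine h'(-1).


Let u(x) = 4x - 5 and v(x) = 5x - 3
u'(x) = 4
v'(x) = 5
Product rule: h'(x) = u'(x)*v(x) + u(x)*v'(x)
= 4 * (5x - 3) + (4x - 5) * 5
At x = -1:
u(-1) = 4 * (-1) - 5 = -9
v(-1) = 5 * (-1) - 3 = -8
h'(-1) = 4 * (-8) + (-9) * 5
= -32 - 45
= -77

-77


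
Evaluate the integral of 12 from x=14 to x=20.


The integral of a constant k over [a, b] equals k * (b - a).
integral from 14 to 20 of 12 dx
= 12 * (20 - 14)
= 12 * 6
= 72

72


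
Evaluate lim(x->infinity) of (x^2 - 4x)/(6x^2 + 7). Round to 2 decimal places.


For limits at infinity with equal-degree polynomials,
we compare leading coefficients.
Numerator leading term: x^2
Denominator leading term: 6x^2
Divide both by x^2:
lim = (1 - 4/x) / (6 + 7/x^2)
As x -> infinity, the 1/x and 1/x^2 terms vanish:
= 1/6 ≈ 0.17

0.17


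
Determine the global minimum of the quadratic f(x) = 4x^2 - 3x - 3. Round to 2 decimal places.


For a quadratic f(x) = ax^2 + bx + c with a > 0, the minimum is at the vertex.
Vertex x-coordinate: x = -b/(2a)
x = -(-3) / (2 * 4)
x = 3/8
Substitute back to find the minimum value:
f(3/8) = 4 * (3/8)^2 - 3 * (3/8) - 3
= 9/16 - 9/8 - 3
= -57/16 ≈ -3.56

-3.56


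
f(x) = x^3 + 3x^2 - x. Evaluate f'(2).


Differentiate f(x) = x^3 + 3x^2 - x term by term:
f'(x) = 3x^2 + 6x - 1
Substitute x = 2:
f'(2) = 3 * 2^2 + 6 * 2 - 1
= 12 + 12 - 1
= 23

23


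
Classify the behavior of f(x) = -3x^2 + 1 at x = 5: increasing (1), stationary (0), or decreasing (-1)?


Compute f'(x) to determine behavior:
f'(x) = -6x
f'(5) = -6 * 5 + 0
= -30 + 0
= -30
Since f'(5) < 0, the function is decreasing (-1)

-1


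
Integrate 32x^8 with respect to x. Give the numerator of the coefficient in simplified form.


Apply the power rule for integration:
integral of ax^n dx = a/(n+1) * x^(n+1) + C
integral of 32x^8 dx
= 32/9 * x^9 + C
The coefficient in lowest terms is 32/9, and its numerator is 32

32


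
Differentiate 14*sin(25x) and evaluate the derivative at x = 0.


Apply the chain rule to differentiate 14*sin(25x):
d/dx [14*sin(25x)]
= 14 * cos(25x) * d/dx(25x)
= 14 * 25 * cos(25x)
= 350 * cos(25x)
Evaluate at x = 0:
= 350 * cos(0)
= 350 * 1
= 350

350


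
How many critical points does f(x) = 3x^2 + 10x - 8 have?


Find where f'(x) = 0:
f'(x) = 6x + 10
Set f'(x) = 0:
6x + 10 = 0
x = -10 / 6 = -5/3
This is a linear equation in x, so there is exactly one solution.
Number of critical points: 1

1


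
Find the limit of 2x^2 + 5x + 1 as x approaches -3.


Since polynomials are continuous, we use direct substitution.
lim(x->-3) of 2x^2 + 5x + 1
= 2 * (-3)^2 + 5 * (-3) + 1
= 18 - 15 + 1
= 4

4


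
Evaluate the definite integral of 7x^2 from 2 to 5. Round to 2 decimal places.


Find the antiderivative of 7x^2:
F(x) = 7/3 * x^3
Apply the Fundamental Theorem of Calculus:
F(5) - F(2)
= 7/3 * 5^3 - 7/3 * 2^3
= 7/3 * (125 - 8)
= 7/3 * 117
= 273 = 273.00

273.00


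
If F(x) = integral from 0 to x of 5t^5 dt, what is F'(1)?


By the Fundamental Theorem of Calculus (Part 1):
If F(x) = integral from 0 to x of f(t) dt, then F'(x) = f(x)
Here f(t) = 5t^5
So F'(x) = 5x^5
Evaluate at x = 1:
F'(1) = 5 * 1^5
= 5 * 1
= 5

5


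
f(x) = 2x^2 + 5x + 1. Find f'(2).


Differentiate term by term using power and sum rules:
f(x) = 2x^2 + 5x + 1
f'(x) = 4x + 5
Substitute x = 2:
f'(2) = 4 * 2 + 5
= 8 + 5
= 13

13


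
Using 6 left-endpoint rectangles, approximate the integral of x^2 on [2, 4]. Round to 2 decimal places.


Left Riemann sum uses left endpoints of each subinterval.
Interval: [2, 4], n = 6
dx = (4 - 2) / 6 = 1/3
Left endpoints: [2, 7/3, 8/3, 3, 10/3, 11/3]
f values: [4, 49/9, 64/9, 9, 100/9, 121/9]
Sum = dx * (sum of f values)
= 1/3 * 451/9
= 451/27 ≈ 16.70

16.70


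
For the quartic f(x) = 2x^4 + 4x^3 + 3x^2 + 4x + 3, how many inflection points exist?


Inflection points occur where f''(x) = 0 and concavity changes.
f(x) = 2x^4 + 4x^3 + 3x^2 + 4x + 3
f'(x) = 8x^3 + 12x^2 + 6x + 4
f''(x) = 24x^2 + 24x + 6
This is a quadratic in x. Use the discriminant to count real roots.
Discriminant = (24)^2 - 4 * 24 * 6
= 576 - 576
= 0
Since discriminant = 0, f''(x) = 0 has a single repeated root.
At a repeated root the quadratic f''(x) touches zero but does not change sign, so concavity does not change.
Number of inflection points: 0

0


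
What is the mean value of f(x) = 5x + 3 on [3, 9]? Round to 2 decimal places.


Average value = 1/(b-a) * integral from a to b of f(x) dx
First compute the integral of 5x + 3:
F(x) = (5/2)x^2 + 3x
F(9) = 5/2 * 81 + 3 * 9 = 459/2
F(3) = 5/2 * 9 + 3 * 3 = 63/2
Integral = 459/2 - 63/2 = 198
Average = 198 / (9 - 3) = 198 / 6
= 33 = 33.00

33.00


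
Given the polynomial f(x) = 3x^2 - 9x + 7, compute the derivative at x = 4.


Differentiate term by term using power and sum rules:
f(x) = 3x^2 - 9x + 7
f'(x) = 6x - 9
Substitute x = 4:
f'(4) = 6 * 4 - 9
= 24 - 9
= 15

15


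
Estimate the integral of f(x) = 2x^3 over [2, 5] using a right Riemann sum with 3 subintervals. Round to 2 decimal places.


Right Riemann sum uses right endpoints of each subinterval.
Interval: [2, 5], n = 3
dx = (5 - 2) / 3 = 1
Right endpoints: [3, 4, 5]
f values: [54, 128, 250]
Sum = dx * (sum of f values)
= 1 * 432
= 432 = 432.00

432.00


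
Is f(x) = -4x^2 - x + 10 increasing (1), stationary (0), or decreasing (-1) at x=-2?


Compute f'(x) to determine behavior:
f'(x) = -8x - 1
f'(-2) = -8 * (-2) - 1
= 16 - 1
= 15
Since f'(-2) > 0, the function is increasing (1)

1


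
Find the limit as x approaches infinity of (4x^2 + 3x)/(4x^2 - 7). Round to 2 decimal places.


For limits at infinity with equal-degree polynomials,
we compare leading coefficients.
Numerator leading term: 4x^2
Denominator leading term: 4x^2
Divide both by x^2:
lim = (4 + 3/x) / (4 - 7/x^2)
As x -> infinity, the 1/x and 1/x^2 terms vanish:
= 4/4 = 1 = 1.00

1.00


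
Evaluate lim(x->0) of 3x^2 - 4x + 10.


Since polynomials are continuous, we use direct substitution.
lim(x->0) of 3x^2 - 4x + 10
= 3 * 0^2 - 4 * 0 + 10
= 0 + 0 + 10
= 10

10


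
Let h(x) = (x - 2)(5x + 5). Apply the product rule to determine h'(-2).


Let u(x) = x - 2 and v(x) = 5x + 5
u'(x) = 1
v'(x) = 5
Product rule: h'(x) = u'(x)*v(x) + u(x)*v'(x)
= 1 * (5x + 5) + (x - 2) * 5
At x = -2:
u(-2) = 1 * (-2) - 2 = -4
v(-2) = 5 * (-2) + 5 = -5
h'(-2) = 1 * (-5) + (-4) * 5
= -5 - 20
= -25

-25


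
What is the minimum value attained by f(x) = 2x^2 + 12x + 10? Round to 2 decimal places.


For a quadratic f(x) = ax^2 + bx + c with a > 0, the minimum is at the vertex.
Vertex x-coordinate: x = -b/(2a)
x = -(12) / (2 * 2)
x = -12/4 = -3
Substitute back to find the minimum value:
f(-3) = 2 * (-3)^2 + 12 * (-3) + 10
= 18 - 36 + 10
= -8 = -8.00

-8.00


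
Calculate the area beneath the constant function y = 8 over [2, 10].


The area under a constant function y = 8 is a rectangle.
Width = 10 - 2 = 8
Height = 8
Area = width * height
= 8 * 8
= 64

64


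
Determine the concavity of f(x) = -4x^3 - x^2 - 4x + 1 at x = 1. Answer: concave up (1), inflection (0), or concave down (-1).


Concavity is determined by the sign of f''(x).
f(x) = -4x^3 - x^2 - 4x + 1
f'(x) = -12x^2 - 2x - 4
f''(x) = -24x - 2
f''(1) = -24 * 1 - 2
= -24 - 2
= -26
Since f''(1) < 0, the function is concave down (-1)

-1


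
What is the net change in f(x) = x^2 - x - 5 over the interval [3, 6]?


Net change = f(b) - f(a)
f(x) = x^2 - x - 5
Compute f(6):
f(6) = 1 * 6^2 - 1 * 6 - 5
= 36 - 6 - 5
= 25
Compute f(3):
f(3) = 1 * 3^2 - 1 * 3 - 5
= 9 - 3 - 5
= 1
Net change = 25 - 1 = 24

24


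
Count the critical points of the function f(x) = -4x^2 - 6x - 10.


Find where f'(x) = 0:
f'(x) = -8x - 6
Set f'(x) = 0:
-8x - 6 = 0
x = 6 / (-8) = -3/4
This is a linear equation in x, so there is exactly one solution.
Number of critical points: 1

1


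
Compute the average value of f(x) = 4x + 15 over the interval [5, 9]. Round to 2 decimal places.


Average value = 1/(b-a) * integral from a to b of f(x) dx
First compute the integral of 4x + 15:
F(x) = 2x^2 + 15x
F(9) = 2 * 81 + 15 * 9 = 297
F(5) = 2 * 25 + 15 * 5 = 125
Integral = 297 - 125 = 172
Average = 172 / (9 - 5) = 172 / 4
= 43 = 43.00

43.00


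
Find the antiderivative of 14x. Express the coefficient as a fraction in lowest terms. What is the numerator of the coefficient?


Apply the power rule for integration:
integral of ax^n dx = a/(n+1) * x^(n+1) + C
integral of 14x dx
= 14/2 * x^2 + C
= 7 * x^2 + C
The coefficient in lowest terms is 7 = 7/1, so its numerator is 7

7


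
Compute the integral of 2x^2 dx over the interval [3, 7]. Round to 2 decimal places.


Find the antiderivative of 2x^2:
F(x) = 2/3 * x^3
Apply the Fundamental Theorem of Calculus:
F(7) - F(3)
= 2/3 * 7^3 - 2/3 * 3^3
= 2/3 * (343 - 27)
= 2/3 * 316
= 632/3 ≈ 210.67

210.67


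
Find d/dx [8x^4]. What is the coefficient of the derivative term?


We apply the power rule: d/dx [ax^n] = a*n * x^(n-1)
d/dx [8x^4]
= 8 * 4 * x^(4-1)
= 32x^3
The coefficient is 32

32


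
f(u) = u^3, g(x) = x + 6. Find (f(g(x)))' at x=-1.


Using the chain rule: (f(g(x)))' = f'(g(x)) * g'(x)
First, find g(-1):
g(-1) = 1 * (-1) + 6 = 5
Next, f'(u) = 3u^2
And g'(x) = 1
So f'(g(-1)) * g'(-1)
= 3 * 5^2 * 1
= 3 * 25 * 1
= 75

75


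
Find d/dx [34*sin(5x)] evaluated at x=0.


Apply the chain rule to differentiate 34*sin(5x):
d/dx [34*sin(5x)]
= 34 * cos(5x) * d/dx(5x)
= 34 * 5 * cos(5x)
= 170 * cos(5x)
Evaluate at x = 0:
= 170 * cos(0)
= 170 * 1
= 170

170


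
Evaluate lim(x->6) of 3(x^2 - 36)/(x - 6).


Direct substitution gives 0/0, so we factor the numerator.
Factor: 3(x^2 - 36) = 3 * (x - 6)(x + 6)
Cancel the common factor (x - 6):
3(x^2 - 36)/(x - 6) = 3 * (x + 6)
Now substitute x = 6:
= 3 * (6 + 6) = 36

36


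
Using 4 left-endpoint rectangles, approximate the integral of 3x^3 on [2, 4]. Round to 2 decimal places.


Left Riemann sum uses left endpoints of each subinterval.
Interval: [2, 4], n = 4
dx = (4 - 2) / 4 = 1/2
Left endpoints: [2, 5/2, 3, 7/2]
f values: [24, 375/8, 81, 1029/8]
Sum = dx * (sum of f values)
= 1/2 * 561/2
= 561/4 = 140.25

140.25


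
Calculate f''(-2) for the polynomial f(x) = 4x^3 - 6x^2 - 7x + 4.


First derivative:
f'(x) = 12x^2 - 12x - 7
Second derivative:
f''(x) = 24x - 12
Substitute x = -2:
f''(-2) = 24 * (-2) - 12
= -48 - 12
= -60

-60


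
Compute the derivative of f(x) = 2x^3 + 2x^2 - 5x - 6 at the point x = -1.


Differentiate f(x) = 2x^3 + 2x^2 - 5x - 6 term by term:
f'(x) = 6x^2 + 4x - 5
Substitute x = -1:
f'(-1) = 6 * (-1)^2 + 4 * (-1) - 5
= 6 - 4 - 5
= -3

-3


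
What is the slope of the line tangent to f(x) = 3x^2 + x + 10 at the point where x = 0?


The slope of the tangent line equals f'(x) at the point.
f(x) = 3x^2 + x + 10
f'(x) = 6x + 1
At x = 0:
f'(0) = 6 * 0 + 1
= 0 + 1
= 1

1


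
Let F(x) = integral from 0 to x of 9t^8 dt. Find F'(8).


By the Fundamental Theorem of Calculus (Part 1):
If F(x) = integral from 0 to x of f(t) dt, then F'(x) = f(x)
Here f(t) = 9t^8
So F'(x) = 9x^8
Evaluate at x = 8:
F'(8) = 9 * 8^8
= 9 * 16777216
= 150994944

150994944


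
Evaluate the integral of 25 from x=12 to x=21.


The integral of a constant k over [a, b] equals k * (b - a).
integral from 12 to 21 of 25 dx
= 25 * (21 - 12)
= 25 * 9
= 225

225


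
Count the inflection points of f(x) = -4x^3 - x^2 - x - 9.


Inflection points occur where f''(x) = 0 and concavity changes.
f(x) = -4x^3 - x^2 - x - 9
f'(x) = -12x^2 - 2x - 1
f''(x) = -24x - 2
Set f''(x) = 0:
-24x - 2 = 0
x = 2 / (-24) = -1/12
Since f''(x) is linear (degree 1), it changes sign at this point.
Therefore there is exactly 1 inflection point.

1


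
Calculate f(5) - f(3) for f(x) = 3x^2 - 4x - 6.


Net change = f(b) - f(a)
f(x) = 3x^2 - 4x - 6
Compute f(5):
f(5) = 3 * 5^2 - 4 * 5 - 6
= 75 - 20 - 6
= 49
Compute f(3):
f(3) = 3 * 3^2 - 4 * 3 - 6
= 27 - 12 - 6
= 9
Net change = 49 - 9 = 40

40


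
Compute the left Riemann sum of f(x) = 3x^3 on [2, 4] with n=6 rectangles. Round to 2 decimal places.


Left Riemann sum uses left endpoints of each subinterval.
Interval: [2, 4], n = 6
dx = (4 - 2) / 6 = 1/3
Left endpoints: [2, 7/3, 8/3, 3, 10/3, 11/3]
f values: [24, 343/9, 512/9, 81, 1000/9, 1331/9]
Sum = dx * (sum of f values)
= 1/3 * 459
= 153 = 153.00

153.00


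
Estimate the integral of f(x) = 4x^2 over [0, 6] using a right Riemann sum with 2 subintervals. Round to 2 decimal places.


Right Riemann sum uses right endpoints of each subinterval.
Interval: [0, 6], n = 2
dx = (6 - 0) / 2 = 3
Right endpoints: [3, 6]
f values: [36, 144]
Sum = dx * (sum of f values)
= 3 * 180
= 540 = 540.00

540.00


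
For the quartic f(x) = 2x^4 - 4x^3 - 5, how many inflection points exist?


Inflection points occur where f''(x) = 0 and concavity changes.
f(x) = 2x^4 - 4x^3 - 5
f'(x) = 8x^3 - 12x^2
f''(x) = 24x^2 - 24x
This is a quadratic in x. Use the discriminant to count real roots.
Discriminant = (-24)^2 - 4 * 24 * 0
= 576 - 0
= 576
Since discriminant > 0, f''(x) = 0 has 2 distinct real solutions.
A quadratic with two distinct real roots changes sign at each root, so concavity changes at both.
Number of inflection points: 2

2


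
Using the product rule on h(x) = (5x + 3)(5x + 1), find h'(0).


Let u(x) = 5x + 3 and v(x) = 5x + 1
u'(x) = 5
v'(x) = 5
Product rule: h'(x) = u'(x)*v(x) + u(x)*v'(x)
= 5 * (5x + 1) + (5x + 3) * 5
At x = 0:
u(0) = 5 * 0 + 3 = 3
v(0) = 5 * 0 + 1 = 1
h'(0) = 5 * 1 + 3 * 5
= 5 + 15
= 20

20


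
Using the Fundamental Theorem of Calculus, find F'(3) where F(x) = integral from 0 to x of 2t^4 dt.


By the Fundamental Theorem of Calculus (Part 1):
If F(x) = integral from 0 to x of f(t) dt, then F'(x) = f(x)
Here f(t) = 2t^4
So F'(x) = 2x^4
Evaluate at x = 3:
F'(3) = 2 * 3^4
= 2 * 81
= 162

162


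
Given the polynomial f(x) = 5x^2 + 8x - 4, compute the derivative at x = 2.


Differentiate term by term using power and sum rules:
f(x) = 5x^2 + 8x - 4
f'(x) = 10x + 8
Substitute x = 2:
f'(2) = 10 * 2 + 8
= 20 + 8
= 28

28


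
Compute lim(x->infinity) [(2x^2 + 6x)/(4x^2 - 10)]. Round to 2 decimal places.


For limits at infinity with equal-degree polynomials,
we compare leading coefficients.
Numerator leading term: 2x^2
Denominator leading term: 4x^2
Divide both by x^2:
lim = (2 + 6/x) / (4 - 10/x^2)
As x -> infinity, the 1/x and 1/x^2 terms vanish:
= 2/4 = 1/2 = 0.50

0.50


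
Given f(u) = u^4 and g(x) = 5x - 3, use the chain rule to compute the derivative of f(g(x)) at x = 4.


Using the chain rule: (f(g(x)))' = f'(g(x)) * g'(x)
First, find g(4):
g(4) = 5 * 4 - 3 = 17
Next, f'(u) = 4u^3
And g'(x) = 5
So f'(g(4)) * g'(4)
= 4 * 17^3 * 5
= 4 * 4913 * 5
= 98260

98260


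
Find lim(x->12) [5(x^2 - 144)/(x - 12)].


Direct substitution gives 0/0, so we factor the numerator.
Factor: 5(x^2 - 144) = 5 * (x - 12)(x + 12)
Cancel the common factor (x - 12):
5(x^2 - 144)/(x - 12) = 5 * (x + 12)
Now substitute x = 12:
= 5 * (12 + 12) = 120

120


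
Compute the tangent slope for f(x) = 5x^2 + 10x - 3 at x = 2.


The slope of the tangent line equals f'(x) at the point.
f(x) = 5x^2 + 10x - 3
f'(x) = 10x + 10
At x = 2:
f'(2) = 10 * 2 + 10
= 20 + 10
= 30

30


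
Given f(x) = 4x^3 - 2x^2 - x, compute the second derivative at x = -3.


First derivative:
f'(x) = 12x^2 - 4x - 1
Second derivative:
f''(x) = 24x - 4
Substitute x = -3:
f''(-3) = 24 * (-3) - 4
= -72 - 4
= -76

-76


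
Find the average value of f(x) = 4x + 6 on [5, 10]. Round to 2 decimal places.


Average value = 1/(b-a) * integral from a to b of f(x) dx
First compute the integral of 4x + 6:
F(x) = 2x^2 + 6x
F(10) = 2 * 100 + 6 * 10 = 260
F(5) = 2 * 25 + 6 * 5 = 80
Integral = 260 - 80 = 180
Average = 180 / (10 - 5) = 180 / 5
= 36 = 36.00

36.00


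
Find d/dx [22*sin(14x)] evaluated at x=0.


Apply the chain rule to differentiate 22*sin(14x):
d/dx [22*sin(14x)]
= 22 * cos(14x) * d/dx(14x)
= 22 * 14 * cos(14x)
= 308 * cos(14x)
Evaluate at x = 0:
= 308 * cos(0)
= 308 * 1
= 308

308


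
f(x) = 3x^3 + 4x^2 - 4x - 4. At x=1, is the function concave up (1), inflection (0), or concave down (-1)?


Concavity is determined by the sign of f''(x).
f(x) = 3x^3 + 4x^2 - 4x - 4
f'(x) = 9x^2 + 8x - 4
f''(x) = 18x + 8
f''(1) = 18 * 1 + 8
= 18 + 8
= 26
Since f''(1) > 0, the function is concave up (1)

1


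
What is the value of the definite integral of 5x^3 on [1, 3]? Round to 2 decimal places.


Find the antiderivative of 5x^3:
F(x) = 5/4 * x^4
Apply the Fundamental Theorem of Calculus:
F(3) - F(1)
= 5/4 * 3^4 - 5/4 * 1^4
= 5/4 * (81 - 1)
= 5/4 * 80
= 100 = 100.00

100.00


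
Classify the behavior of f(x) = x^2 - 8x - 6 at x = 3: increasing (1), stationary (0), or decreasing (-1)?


Compute f'(x) to determine behavior:
f'(x) = 2x - 8
f'(3) = 2 * 3 - 8
= 6 - 8
= -2
Since f'(3) < 0, the function is decreasing (-1)

-1


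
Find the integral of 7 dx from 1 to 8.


The integral of a constant k over [a, b] equals k * (b - a).
integral from 1 to 8 of 7 dx
= 7 * (8 - 1)
= 7 * 7
= 49

49


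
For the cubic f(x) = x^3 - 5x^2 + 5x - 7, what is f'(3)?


Differentiate f(x) = x^3 - 5x^2 + 5x - 7 term by term:
f'(x) = 3x^2 - 10x + 5
Substitute x = 3:
f'(3) = 3 * 3^2 - 10 * 3 + 5
= 27 - 30 + 5
= 2

2


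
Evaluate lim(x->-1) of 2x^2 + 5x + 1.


Since polynomials are continuous, we use direct substitution.
lim(x->-1) of 2x^2 + 5x + 1
= 2 * (-1)^2 + 5 * (-1) + 1
= 2 - 5 + 1
= -2

-2
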